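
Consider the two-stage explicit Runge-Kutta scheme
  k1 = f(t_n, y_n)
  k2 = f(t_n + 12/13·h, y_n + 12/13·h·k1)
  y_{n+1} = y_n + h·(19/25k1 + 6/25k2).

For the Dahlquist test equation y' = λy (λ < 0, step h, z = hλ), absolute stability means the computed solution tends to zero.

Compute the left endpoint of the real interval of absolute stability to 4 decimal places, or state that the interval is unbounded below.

left endpoint -4.5139.

With y'=λy (z=hλ):
  k1=λy_n ⇒ h·k1=z·y_n;  k2=λ(1+12/13z)y_n ⇒ h·k2=z(1+12/13z)y_n
  y_{n+1}/y_n = 1 + 19/25z + 6/25z(1+12/13z) = 1 + z + 72/325z²
  so R(z) = 1 + z + 72/325z².

Need |R(x)|<1, x<0.
x=-0.39: |R|=0.6437
R=1: x+72/325x²=0 ⇒ x=−325/72=-4.5139; min R=1−1/(4·72/325)=-0.1285>−1
Confirm numerically:
  x=-3.390: |R|=0.15594 <1
  x=-3.067: |R|=0.01690 <1
  x=-1.868: |R|=0.09496 <1
  x=-4.898: |R|=1.41680 >1
  x=-4.884: |R|=1.40046 >1
Interval (-4.5139, 0).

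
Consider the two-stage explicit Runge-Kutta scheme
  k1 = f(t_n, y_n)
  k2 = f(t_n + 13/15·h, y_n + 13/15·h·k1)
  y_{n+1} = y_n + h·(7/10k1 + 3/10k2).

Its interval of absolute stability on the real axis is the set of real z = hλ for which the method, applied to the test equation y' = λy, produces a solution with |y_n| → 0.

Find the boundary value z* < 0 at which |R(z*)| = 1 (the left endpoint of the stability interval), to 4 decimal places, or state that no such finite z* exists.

left endpoint -3.8462.

Test eqn y'=λy, z=hλ:
  k1=λy_n ⇒ h·k1=z·y_n;  k2=λ(1+13/15z)y_n ⇒ h·k2=z(1+13/15z)y_n
  y_{n+1}/y_n = 1 + 7/10z + 3/10z(1+13/15z) = 1 + z + 13/50z²
  ⇒ R(z) = 1 + z + 13/50z².

Solve |R(x)|<1 on ℝ⁻.
x=-1.18: |R|=0.1820
R=1: x+13/50x²=0 ⇒ x=−50/13=-3.8462; min R=1−1/(4·13/50)=0.0385>−1
Confirm numerically:
  x=-3.233: |R|=0.48460 <1
  x=-2.166: |R|=0.05380 <1
  x=-2.050: |R|=0.04265 <1
  x=-1.955: |R|=0.03873 <1
  x=-4.171: |R|=1.35228 >1
  x=-3.897: |R|=1.05152 >1
Stable set (-3.8462, 0).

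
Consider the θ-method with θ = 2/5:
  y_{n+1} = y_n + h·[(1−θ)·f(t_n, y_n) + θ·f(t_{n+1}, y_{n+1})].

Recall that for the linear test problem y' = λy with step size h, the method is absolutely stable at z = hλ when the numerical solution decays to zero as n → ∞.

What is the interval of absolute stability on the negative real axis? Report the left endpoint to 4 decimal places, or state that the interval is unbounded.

(-10.0000, 0).

On y'=λy, z=hλ:
  y_{n+1} = y_n + z·[3/5·y_n + 2/5·y_{n+1}] ⇒ (1 − 2/5z)y_{n+1} = (1 + 3/5z)y_n
  R(z) = (1 + 3/5z)/(1 − 2/5z).

Boundary: |R(x)|=1, x<0.
x=-1.42: |R|=0.0944
R=−1: 1+3/5x = −1+2/5x ⇒ -1/5x=2 ⇒ x=2/(-1/5)=-10.0000
Confirm numerically:
  x=-8.546: |R|=0.93418 <1
  x=-6.518: |R|=0.80694 <1
  x=-5.167: |R|=0.68482 <1
  x=-10.529: |R|=1.02030 >1
  x=-10.222: |R|=1.00873 >1
  x=-10.211: |R|=1.00830 >1
So |R|<1 on (-10.0000, 0).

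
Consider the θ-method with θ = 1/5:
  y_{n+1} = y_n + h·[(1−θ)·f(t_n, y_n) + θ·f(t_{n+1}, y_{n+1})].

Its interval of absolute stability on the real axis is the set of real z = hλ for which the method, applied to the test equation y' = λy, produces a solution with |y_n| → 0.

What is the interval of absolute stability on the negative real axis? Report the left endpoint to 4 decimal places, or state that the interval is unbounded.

On y'=λy, z=hλ:
  y_{n+1} = y_n + z·[4/5·y_n + 1/5·y_{n+1}] ⇒ (1 − 1/5z)y_{n+1} = (1 + 4/5z)y_n
  R(z) = (1 + 4/5z)/(1 − 1/5z).

Need |R(x)|<1, x<0.
x=-1.61: |R|=0.2179
R=−1: 1+4/5x = −1+1/5x ⇒ -3/5x=2 ⇒ x=2/(-3/5)=-3.3333
Confirm numerically:
  x=-2.839: |R|=0.81082 <1
  x=-2.821: |R|=0.80348 <1
  x=-1.482: |R|=0.14317 <1
  x=-3.822: |R|=1.16618 >1
  x=-3.446: |R|=1.04002 >1
Stable set (-3.3333, 0).

z∈(-3.3333,0).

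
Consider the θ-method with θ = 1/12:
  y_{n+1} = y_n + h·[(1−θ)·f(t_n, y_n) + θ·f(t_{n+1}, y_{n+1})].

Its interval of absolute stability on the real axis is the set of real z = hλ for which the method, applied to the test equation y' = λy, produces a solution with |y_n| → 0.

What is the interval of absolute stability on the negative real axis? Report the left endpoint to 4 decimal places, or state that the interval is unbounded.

z∈(-2.4000,0).

Set f=λy, z=hλ:
  y_{n+1} = y_n + z·[11/12·y_n + 1/12·y_{n+1}] ⇒ (1 − 1/12z)y_{n+1} = (1 + 11/12z)y_n
  ⇒ R(z) = (1 + 11/12z)/(1 − 1/12z).

Find x<0 with |R(x)|<1.
x=-0.92: |R|=0.1455
R=−1: 1+11/12x = −1+1/12x ⇒ -5/6x=2 ⇒ x=2/(-5/6)=-2.4000
Confirm numerically:
  x=-1.988: |R|=0.70546 <1
  x=-1.573: |R|=0.39070 <1
  x=-1.376: |R|=0.23445 <1
  x=-2.861: |R|=1.31021 >1
  x=-2.749: |R|=1.23663 >1
  x=-2.606: |R|=1.14104 >1
Interval (-2.4000, 0).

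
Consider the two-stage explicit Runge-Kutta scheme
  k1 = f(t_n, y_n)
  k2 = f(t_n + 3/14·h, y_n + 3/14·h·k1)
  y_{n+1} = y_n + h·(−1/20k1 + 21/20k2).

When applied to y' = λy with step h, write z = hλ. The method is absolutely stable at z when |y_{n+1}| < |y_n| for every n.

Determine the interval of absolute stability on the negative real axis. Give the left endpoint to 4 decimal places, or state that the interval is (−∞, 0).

(-4.4444, 0).

On y'=λy, z=hλ:
  k1=λy_n ⇒ h·k1=z·y_n;  k2=λ(1+3/14z)y_n ⇒ h·k2=z(1+3/14z)y_n
  y_{n+1}/y_n = 1 − 1/20z + 21/20z(1+3/14z) = 1 + z + 9/40z²
  ⇒ R(z) = 1 + z + 9/40z².

Boundary: |R(x)|=1, x<0.
x=-0.8: |R|=0.3440
R=1: x+9/40x²=0 ⇒ x=−40/9=-4.4444; min R=1−1/(4·9/40)=-0.1111>−1
Confirm numerically:
  x=-2.859: |R|=0.01988 <1
  x=-2.045: |R|=0.10404 <1
  x=-1.813: |R|=0.07343 <1
  x=-4.934: |R|=1.54348 >1
  x=-4.903: |R|=1.50587 >1
So |R|<1 on (-4.4444, 0).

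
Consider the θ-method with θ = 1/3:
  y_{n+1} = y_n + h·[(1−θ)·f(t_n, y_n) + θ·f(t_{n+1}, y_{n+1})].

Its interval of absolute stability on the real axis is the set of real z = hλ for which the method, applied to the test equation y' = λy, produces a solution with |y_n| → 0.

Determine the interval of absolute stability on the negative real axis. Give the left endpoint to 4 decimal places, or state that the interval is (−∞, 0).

Test eqn y'=λy, z=hλ:
  y_{n+1} = y_n + z·[2/3·y_n + 1/3·y_{n+1}] ⇒ (1 − 1/3z)y_{n+1} = (1 + 2/3z)y_n
  R(z) = (1 + 2/3z)/(1 − 1/3z).

Find x<0 with |R(x)|<1.
x=-1.04: |R|=0.2277
R=−1: 1+2/3x = −1+1/3x ⇒ -1/3x=2 ⇒ x=2/(-1/3)=-6.0000
Confirm numerically:
  x=-5.714: |R|=0.96718 <1
  x=-4.753: |R|=0.83916 <1
  x=-3.667: |R|=0.65007 <1
  x=-3.262: |R|=0.56276 <1
  x=-6.510: |R|=1.05363 >1
  x=-6.283: |R|=1.03049 >1
  x=-6.253: |R|=1.02734 >1
So |R|<1 on (-6.0000, 0).

(-6.0000, 0).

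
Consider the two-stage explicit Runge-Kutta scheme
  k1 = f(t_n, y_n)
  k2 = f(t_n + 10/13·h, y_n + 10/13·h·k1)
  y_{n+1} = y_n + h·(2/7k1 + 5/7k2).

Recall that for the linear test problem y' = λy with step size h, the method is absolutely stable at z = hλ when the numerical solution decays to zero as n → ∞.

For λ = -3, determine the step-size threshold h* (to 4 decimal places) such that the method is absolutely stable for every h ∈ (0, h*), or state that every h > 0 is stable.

Test eqn y'=λy, z=hλ:
  k1=λy_n ⇒ h·k1=z·y_n;  k2=λ(1+10/13z)y_n ⇒ h·k2=z(1+10/13z)y_n
  y_{n+1}/y_n = 1 + 2/7z + 5/7z(1+10/13z) = 1 + z + 50/91z²
  so R(z) = 1 + z + 50/91z².

Boundary: |R(x)|=1, x<0.
x=-0.76: |R|=0.5574
R=1: x+50/91x²=0 ⇒ x=−91/50=-1.8200; min R=1−1/(4·50/91)=0.5450>−1
Confirm numerically:
  x=-1.312: |R|=0.63379 <1
  x=-1.053: |R|=0.55624 <1
  x=-0.939: |R|=0.54546 <1
  x=-0.852: |R|=0.54685 <1
  x=-2.316: |R|=1.63117 >1
  x=-2.106: |R|=1.33094 >1
  x=-1.956: |R|=1.14616 >1
Stable set (-1.8200, 0).

(-1.8200,0); λ=-3 ⇒ h* = (91/50)/3 = 0.6067.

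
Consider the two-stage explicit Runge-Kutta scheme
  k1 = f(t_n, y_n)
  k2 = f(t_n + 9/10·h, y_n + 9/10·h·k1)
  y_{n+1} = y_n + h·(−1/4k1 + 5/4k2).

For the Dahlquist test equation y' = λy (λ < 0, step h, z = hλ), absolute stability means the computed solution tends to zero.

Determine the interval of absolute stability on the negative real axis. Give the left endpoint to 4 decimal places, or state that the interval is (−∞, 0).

On y'=λy, z=hλ:
  k1=λy_n ⇒ h·k1=z·y_n;  k2=λ(1+9/10z)y_n ⇒ h·k2=z(1+9/10z)y_n
  y_{n+1}/y_n = 1 − 1/4z + 5/4z(1+9/10z) = 1 + z + 9/8z²
  R(z) = 1 + z + 9/8z².

Need |R(x)|<1, x<0.
x=-1.28: |R|=1.5632
R=1: x+9/8x²=0 ⇒ x=−8/9=-0.8889; min R=1−1/(4·9/8)=0.7778>−1
Confirm numerically:
  x=-0.765: |R|=0.89338 <1
  x=-0.686: |R|=0.84342 <1
  x=-0.612: |R|=0.80936 <1
  x=-0.491: |R|=0.78022 <1
  x=-1.168: |R|=1.36675 >1
  x=-1.024: |R|=1.15565 >1
Interval (-0.8889, 0).

z∈(-0.8889,0).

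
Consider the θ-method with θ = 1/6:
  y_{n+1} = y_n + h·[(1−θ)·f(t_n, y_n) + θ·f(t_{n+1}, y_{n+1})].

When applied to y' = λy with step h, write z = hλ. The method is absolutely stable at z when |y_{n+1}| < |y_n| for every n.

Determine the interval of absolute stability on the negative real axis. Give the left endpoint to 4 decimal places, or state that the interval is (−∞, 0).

With y'=λy (z=hλ):
  y_{n+1} = y_n + z·[5/6·y_n + 1/6·y_{n+1}] ⇒ (1 − 1/6z)y_{n+1} = (1 + 5/6z)y_n
  so R(z) = (1 + 5/6z)/(1 − 1/6z).

Boundary: |R(x)|=1, x<0.
x=-1.54: |R|=0.2255
R=−1: 1+5/6x = −1+1/6x ⇒ -2/3x=2 ⇒ x=2/(-2/3)=-3.0000
Confirm numerically:
  x=-2.247: |R|=0.63478 <1
  x=-2.157: |R|=0.58661 <1
  x=-1.828: |R|=0.40112 <1
  x=-3.323: |R|=1.13858 >1
  x=-3.275: |R|=1.11860 >1
  x=-3.096: |R|=1.04222 >1
Interval (-3.0000, 0).

(-3.0000, 0).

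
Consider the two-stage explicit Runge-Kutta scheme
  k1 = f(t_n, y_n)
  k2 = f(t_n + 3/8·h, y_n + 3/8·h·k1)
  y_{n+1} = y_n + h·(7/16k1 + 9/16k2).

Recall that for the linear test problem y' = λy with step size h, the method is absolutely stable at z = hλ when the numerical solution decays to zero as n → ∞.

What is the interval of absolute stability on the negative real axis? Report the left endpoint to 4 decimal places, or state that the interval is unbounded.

With y'=λy (z=hλ):
  k1=λy_n ⇒ h·k1=z·y_n;  k2=λ(1+3/8z)y_n ⇒ h·k2=z(1+3/8z)y_n
  y_{n+1}/y_n = 1 + 7/16z + 9/16z(1+3/8z) = 1 + z + 27/128z²
  so R(z) = 1 + z + 27/128z².

Boundary: |R(x)|=1, x<0.
x=-0.73: |R|=0.3824
R=1: x+27/128x²=0 ⇒ x=−128/27=-4.7407; min R=1−1/(4·27/128)=-0.1852>−1
Confirm numerically:
  x=-2.870: |R|=0.13253 <1
  x=-2.633: |R|=0.17064 <1
  x=-2.536: |R|=0.17940 <1
  x=-5.216: |R|=1.52290 >1
  x=-4.906: |R|=1.17102 >1
So |R|<1 on (-4.7407, 0).

z∈(-4.7407,0).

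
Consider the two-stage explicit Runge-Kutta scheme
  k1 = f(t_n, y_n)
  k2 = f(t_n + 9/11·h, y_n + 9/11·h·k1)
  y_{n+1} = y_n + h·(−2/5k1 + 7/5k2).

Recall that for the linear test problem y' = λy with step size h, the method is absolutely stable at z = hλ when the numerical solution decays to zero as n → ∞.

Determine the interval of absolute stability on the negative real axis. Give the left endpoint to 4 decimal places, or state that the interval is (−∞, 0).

(-0.8730, 0).

Set f=λy, z=hλ:
  k1=λy_n ⇒ h·k1=z·y_n;  k2=λ(1+9/11z)y_n ⇒ h·k2=z(1+9/11z)y_n
  y_{n+1}/y_n = 1 − 2/5z + 7/5z(1+9/11z) = 1 + z + 63/55z²
  so R(z) = 1 + z + 63/55z².

Solve |R(x)|<1 on ℝ⁻.
x=-1.18: |R|=1.4149
R=1: x+63/55x²=0 ⇒ x=−55/63=-0.8730; min R=1−1/(4·63/55)=0.7817>−1
Confirm numerically:
  x=-0.653: |R|=0.83543 <1
  x=-0.622: |R|=0.82116 <1
  x=-0.422: |R|=0.78199 <1
  x=-1.355: |R|=1.74808 >1
  x=-1.002: |R|=1.14804 >1
  x=-0.910: |R|=1.03855 >1
So |R|<1 on (-0.8730, 0).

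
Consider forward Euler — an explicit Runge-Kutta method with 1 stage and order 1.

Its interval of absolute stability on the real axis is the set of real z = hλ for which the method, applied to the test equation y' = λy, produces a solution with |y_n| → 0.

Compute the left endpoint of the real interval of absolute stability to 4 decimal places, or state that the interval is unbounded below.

z* = -2.0000.

On y'=λy, z=hλ:
  order 1, 1-stage ⇒ R(z)=1+z
  (e.g. R(-1.6)=-0.60000, |R|=0.60000)

Need |R(x)|<1, x<0.
x=-1.6: |R|=0.6000
|R(-1.92)|=0.9200 |R(-1.16)|=0.1600 |R(-0.92)|=0.0800
Bisect:
  x_lo=-2.5863 |R|=1.5863  x_hi=-0.1549 |R|=0.8451
  mid=-1.37063 |R|=0.37063 →hi
  mid=-1.97847 |R|=0.97847 →hi
  mid=-2.28239 |R|=1.28239 →lo
  mid=-2.13043 |R|=1.13043 →lo
  mid=-2.05445 |R|=1.05445 →lo
  mid=-2.01646 |R|=1.01646 →lo
  mid=-1.99747 |R|=0.99747 →hi
  mid=-2.00696 |R|=1.00696 →lo
  mid=-2.00222 |R|=1.00222 →lo
  mid=-1.99984 |R|=0.99984 →hi
  ...
  [-2.00014,-1.99999] ⇒ x*=-2.0000
So |R|<1 on (-2.0000, 0).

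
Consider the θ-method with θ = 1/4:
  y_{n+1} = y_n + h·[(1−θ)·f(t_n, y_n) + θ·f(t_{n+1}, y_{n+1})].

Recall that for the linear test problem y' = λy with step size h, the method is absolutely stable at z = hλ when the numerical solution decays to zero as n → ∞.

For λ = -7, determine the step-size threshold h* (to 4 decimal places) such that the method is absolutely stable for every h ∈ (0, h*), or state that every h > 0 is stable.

(-4.0000,0); λ=-7 ⇒ h* = (4)/7 = 0.5714.

With y'=λy (z=hλ):
  y_{n+1} = y_n + z·[3/4·y_n + 1/4·y_{n+1}] ⇒ (1 − 1/4z)y_{n+1} = (1 + 3/4z)y_n
  ⇒ R(z) = (1 + 3/4z)/(1 − 1/4z).

Need |R(x)|<1, x<0.
x=-1.27: |R|=0.0361
R=−1: 1+3/4x = −1+1/4x ⇒ -1/2x=2 ⇒ x=2/(-1/2)=-4.0000
Confirm numerically:
  x=-3.626: |R|=0.90191 <1
  x=-3.357: |R|=0.82520 <1
  x=-2.869: |R|=0.67069 <1
  x=-1.995: |R|=0.33111 <1
  x=-4.303: |R|=1.07299 >1
  x=-4.263: |R|=1.06366 >1
  x=-4.193: |R|=1.04711 >1
Stable set (-4.0000, 0).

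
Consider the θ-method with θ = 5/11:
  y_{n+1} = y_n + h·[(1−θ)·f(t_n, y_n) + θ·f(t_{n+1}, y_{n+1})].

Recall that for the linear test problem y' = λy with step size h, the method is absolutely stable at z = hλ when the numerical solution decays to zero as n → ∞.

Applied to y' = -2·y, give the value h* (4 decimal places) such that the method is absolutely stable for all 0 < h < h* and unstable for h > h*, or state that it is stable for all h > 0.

With y'=λy (z=hλ):
  y_{n+1} = y_n + z·[6/11·y_n + 5/11·y_{n+1}] ⇒ (1 − 5/11z)y_{n+1} = (1 + 6/11z)y_n
  ⇒ R(z) = (1 + 6/11z)/(1 − 5/11z).

Solve |R(x)|<1 on ℝ⁻.
x=-1.27: |R|=0.1948
R=−1: 1+6/11x = −1+5/11x ⇒ -1/11x=2 ⇒ x=2/(-1/11)=-22.0000
Confirm numerically:
  x=-21.927: |R|=0.99939 <1
  x=-18.866: |R|=0.97025 <1
  x=-9.901: |R|=0.80003 <1
  x=-22.234: |R|=1.00192 >1
  x=-22.198: |R|=1.00162 >1
  x=-22.092: |R|=1.00076 >1
So |R|<1 on (-22.0000, 0).

(-22.0000,0); λ=-2 ⇒ h* = (22)/2 = 11.0000.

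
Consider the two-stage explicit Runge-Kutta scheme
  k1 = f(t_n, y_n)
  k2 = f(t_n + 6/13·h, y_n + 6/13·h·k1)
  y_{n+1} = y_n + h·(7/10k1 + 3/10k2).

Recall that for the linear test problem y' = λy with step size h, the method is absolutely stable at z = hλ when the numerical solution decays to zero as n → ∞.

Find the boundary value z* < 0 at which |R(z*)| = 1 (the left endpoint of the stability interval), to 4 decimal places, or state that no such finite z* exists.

Test eqn y'=λy, z=hλ:
  k1=λy_n ⇒ h·k1=z·y_n;  k2=λ(1+6/13z)y_n ⇒ h·k2=z(1+6/13z)y_n
  y_{n+1}/y_n = 1 + 7/10z + 3/10z(1+6/13z) = 1 + z + 9/65z²
  ⇒ R(z) = 1 + z + 9/65z².

Solve |R(x)|<1 on ℝ⁻.
x=-0.31: |R|=0.7033
R=1: x+9/65x²=0 ⇒ x=−65/9=-7.2222; min R=1−1/(4·9/65)=-0.8056>−1
Confirm numerically:
  x=-6.428: |R|=0.29312 <1
  x=-6.241: |R|=0.15209 <1
  x=-5.785: |R|=0.15121 <1
  x=-3.517: |R|=0.80433 <1
  x=-7.603: |R|=1.40085 >1
  x=-7.582: |R|=1.37770 >1
Stable set (-7.2222, 0).

z* = -7.2222.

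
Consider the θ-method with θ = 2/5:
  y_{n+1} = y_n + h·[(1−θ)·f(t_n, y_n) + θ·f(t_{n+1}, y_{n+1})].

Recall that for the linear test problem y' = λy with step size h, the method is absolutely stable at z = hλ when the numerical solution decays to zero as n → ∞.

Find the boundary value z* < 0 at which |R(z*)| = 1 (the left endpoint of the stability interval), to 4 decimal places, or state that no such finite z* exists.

left endpoint -10.0000.

On y'=λy, z=hλ:
  y_{n+1} = y_n + z·[3/5·y_n + 2/5·y_{n+1}] ⇒ (1 − 2/5z)y_{n+1} = (1 + 3/5z)y_n
  Hence R(z) = (1 + 3/5z)/(1 − 2/5z).

Find x<0 with |R(x)|<1.
x=-1.05: |R|=0.2606
R=−1: 1+3/5x = −1+2/5x ⇒ -1/5x=2 ⇒ x=2/(-1/5)=-10.0000
Confirm numerically:
  x=-6.765: |R|=0.82542 <1
  x=-5.750: |R|=0.74242 <1
  x=-4.235: |R|=0.57201 <1
  x=-10.289: |R|=1.01130 >1
  x=-10.073: |R|=1.00290 >1
Stable set (-10.0000, 0).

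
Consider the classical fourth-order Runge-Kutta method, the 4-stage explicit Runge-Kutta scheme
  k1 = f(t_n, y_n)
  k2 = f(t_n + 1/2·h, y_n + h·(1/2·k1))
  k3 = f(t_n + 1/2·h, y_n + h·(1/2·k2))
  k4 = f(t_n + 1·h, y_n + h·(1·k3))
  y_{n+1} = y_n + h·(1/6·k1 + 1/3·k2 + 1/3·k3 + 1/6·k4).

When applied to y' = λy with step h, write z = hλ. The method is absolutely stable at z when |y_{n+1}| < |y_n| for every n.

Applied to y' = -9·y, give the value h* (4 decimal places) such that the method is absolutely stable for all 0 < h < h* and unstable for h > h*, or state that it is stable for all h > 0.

With y'=λy (z=hλ):
  order 4, 4-stage ⇒ R(z)=1+z+z^2/2+z^3/6+z^4/24
  (e.g. R(-1.46)=0.27643, |R|=0.27643)

Need |R(x)|<1, x<0.
x=-1.46: |R|=0.2764
|R(-2.78)|=0.9920 |R(-2.22)|=0.4327 |R(-1.54)|=0.2714
Bisect:
  x_lo=-3.1130 |R|=1.6174  x_hi=-0.2674 |R|=0.7654
  mid=-1.69018 |R|=0.27348 →hi
  mid=-2.40158 |R|=0.55970 →hi
  mid=-2.75727 |R|=0.95857 →hi
  mid=-2.93512 |R|=1.25041 →lo
  mid=-2.84620 |R|=1.09577 →lo
  mid=-2.80174 |R|=1.02507 →lo
  mid=-2.77950 |R|=0.99131 →hi
  mid=-2.79062 |R|=1.00806 →lo
  mid=-2.78506 |R|=0.99965 →hi
  mid=-2.78784 |R|=1.00385 →lo
  ...
  [-2.78541,-2.78524] ⇒ x*=-2.7853
Interval (-2.7853, 0).

(-2.7853,0); λ=-9 ⇒ h* = 0.3095.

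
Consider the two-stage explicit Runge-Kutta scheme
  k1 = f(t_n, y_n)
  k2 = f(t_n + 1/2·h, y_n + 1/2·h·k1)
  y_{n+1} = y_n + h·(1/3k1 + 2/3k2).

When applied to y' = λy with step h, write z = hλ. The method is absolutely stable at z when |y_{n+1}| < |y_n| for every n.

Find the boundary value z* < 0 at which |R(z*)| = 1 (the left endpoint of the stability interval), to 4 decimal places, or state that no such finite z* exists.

z* = -3.0000.

With y'=λy (z=hλ):
  k1=λy_n ⇒ h·k1=z·y_n;  k2=λ(1+1/2z)y_n ⇒ h·k2=z(1+1/2z)y_n
  y_{n+1}/y_n = 1 + 1/3z + 2/3z(1+1/2z) = 1 + z + 1/3z²
  R(z) = 1 + z + 1/3z².

Solve |R(x)|<1 on ℝ⁻.
x=-0.7: |R|=0.4633
R=1: x+1/3x²=0 ⇒ x=−3=-3.0000; min R=1−1/(4·1/3)=0.2500>−1
Confirm numerically:
  x=-2.604: |R|=0.65627 <1
  x=-2.297: |R|=0.46174 <1
  x=-1.848: |R|=0.29037 <1
  x=-1.421: |R|=0.25208 <1
  x=-3.440: |R|=1.50453 >1
  x=-3.036: |R|=1.03643 >1
Interval (-3.0000, 0).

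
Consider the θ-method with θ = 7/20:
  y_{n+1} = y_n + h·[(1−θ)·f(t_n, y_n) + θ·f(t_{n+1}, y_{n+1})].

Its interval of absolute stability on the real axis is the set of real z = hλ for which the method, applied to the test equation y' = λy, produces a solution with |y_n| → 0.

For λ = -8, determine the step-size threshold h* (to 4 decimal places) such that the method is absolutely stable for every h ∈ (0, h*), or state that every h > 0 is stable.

(-6.6667,0); λ=-8 ⇒ h* = (20/3)/8 = 0.8333.

With y'=λy (z=hλ):
  y_{n+1} = y_n + z·[13/20·y_n + 7/20·y_{n+1}] ⇒ (1 − 7/20z)y_{n+1} = (1 + 13/20z)y_n
  ⇒ R(z) = (1 + 13/20z)/(1 − 7/20z).

Find x<0 with |R(x)|<1.
x=-0.32: |R|=0.7122
R=−1: 1+13/20x = −1+7/20x ⇒ -3/10x=2 ⇒ x=2/(-3/10)=-6.6667
Confirm numerically:
  x=-4.592: |R|=0.76128 <1
  x=-4.322: |R|=0.72006 <1
  x=-3.263: |R|=0.52331 <1
  x=-6.999: |R|=1.02890 >1
  x=-6.970: |R|=1.02646 >1
Interval (-6.6667, 0).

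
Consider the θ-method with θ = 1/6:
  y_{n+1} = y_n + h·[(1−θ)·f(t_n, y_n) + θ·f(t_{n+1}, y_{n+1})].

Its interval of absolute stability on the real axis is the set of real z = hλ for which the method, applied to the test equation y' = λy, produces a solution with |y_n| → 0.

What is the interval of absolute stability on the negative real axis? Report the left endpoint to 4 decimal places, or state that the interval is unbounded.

Set f=λy, z=hλ:
  y_{n+1} = y_n + z·[5/6·y_n + 1/6·y_{n+1}] ⇒ (1 − 1/6z)y_{n+1} = (1 + 5/6z)y_n
  so R(z) = (1 + 5/6z)/(1 − 1/6z).

Need |R(x)|<1, x<0.
x=-0.57: |R|=0.4795
R=−1: 1+5/6x = −1+1/6x ⇒ -2/3x=2 ⇒ x=2/(-2/3)=-3.0000
Confirm numerically:
  x=-1.728: |R|=0.34161 <1
  x=-1.724: |R|=0.33920 <1
  x=-1.497: |R|=0.19808 <1
  x=-3.421: |R|=1.17875 >1
  x=-3.206: |R|=1.08951 >1
Interval (-3.0000, 0).

z∈(-3.0000,0).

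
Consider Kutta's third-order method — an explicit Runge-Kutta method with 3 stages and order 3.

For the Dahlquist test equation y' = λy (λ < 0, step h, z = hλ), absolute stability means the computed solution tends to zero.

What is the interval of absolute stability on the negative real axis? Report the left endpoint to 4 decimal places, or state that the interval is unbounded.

z∈(-2.5127,0).

Test eqn y'=λy, z=hλ:
  order 3, 3-stage ⇒ R(z)=1+z+z^2/2+z^3/6
  (e.g. R(-1.65)=-0.03744, |R|=0.03744)

Find x<0 with |R(x)|<1.
x=-1.65: |R|=0.0374
|R(-2.4)|=0.8240 |R(-2.35)|=0.7517 |R(-0.5)|=0.6042
Bisect:
  x_lo=-3.1942 |R|=2.5244  x_hi=-0.3852 |R|=0.6794
  mid=-1.78971 |R|=0.14361 →hi
  mid=-2.49195 |R|=0.96614 →hi
  mid=-2.84308 |R|=1.63167 →lo
  mid=-2.66752 |R|=1.27321 →lo
  mid=-2.57974 |R|=1.11359 →lo
  mid=-2.53584 |R|=1.03839 →lo
  mid=-2.51390 |R|=1.00190 →lo
  mid=-2.50293 |R|=0.98393 →hi
  mid=-2.50841 |R|=0.99289 →hi
  mid=-2.51116 |R|=0.99739 →hi
  ...
  [-2.51287,-2.51270] ⇒ x*=-2.5127
So |R|<1 on (-2.5127, 0).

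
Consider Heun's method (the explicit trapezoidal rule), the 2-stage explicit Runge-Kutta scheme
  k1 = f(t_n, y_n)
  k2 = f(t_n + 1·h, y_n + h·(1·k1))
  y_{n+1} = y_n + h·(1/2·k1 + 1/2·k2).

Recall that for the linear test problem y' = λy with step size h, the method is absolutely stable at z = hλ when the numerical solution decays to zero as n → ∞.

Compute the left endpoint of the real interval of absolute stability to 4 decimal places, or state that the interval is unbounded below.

z* = -2.0000.

Set f=λy, z=hλ:
  order 2, 2-stage ⇒ R(z)=1+z+z^2/2
  (e.g. R(-0.73)=0.53645, |R|=0.53645)

Boundary: |R(x)|=1, x<0.
x=-0.73: |R|=0.5364
|R(-2.21)|=1.2320 |R(-0.97)|=0.5005 |R(-0.64)|=0.5648
Bisect:
  x_lo=-2.8304 |R|=2.1751  x_hi=-0.2918 |R|=0.7508
  mid=-1.56111 |R|=0.65742 →hi
  mid=-2.19574 |R|=1.21490 →lo
  mid=-1.87842 |R|=0.88581 →hi
  mid=-2.03708 |R|=1.03777 →lo
  mid=-1.95775 |R|=0.95865 →hi
  mid=-1.99742 |R|=0.99742 →hi
  mid=-2.01725 |R|=1.01740 →lo
  ...
  [-2.00005,-1.99990] ⇒ x*=-2.0000
Interval (-2.0000, 0).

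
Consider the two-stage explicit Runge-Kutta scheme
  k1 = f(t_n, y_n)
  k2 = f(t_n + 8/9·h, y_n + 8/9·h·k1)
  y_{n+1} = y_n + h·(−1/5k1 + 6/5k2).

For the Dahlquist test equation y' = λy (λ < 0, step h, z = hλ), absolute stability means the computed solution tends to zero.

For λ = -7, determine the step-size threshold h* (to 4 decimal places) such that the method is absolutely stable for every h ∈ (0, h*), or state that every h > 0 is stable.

Test eqn y'=λy, z=hλ:
  k1=λy_n ⇒ h·k1=z·y_n;  k2=λ(1+8/9z)y_n ⇒ h·k2=z(1+8/9z)y_n
  y_{n+1}/y_n = 1 − 1/5z + 6/5z(1+8/9z) = 1 + z + 16/15z²
  so R(z) = 1 + z + 16/15z².

Solve |R(x)|<1 on ℝ⁻.
x=-1.01: |R|=1.0781
R=1: x+16/15x²=0 ⇒ x=−15/16=-0.9375; min R=1−1/(4·16/15)=0.7656>−1
Confirm numerically:
  x=-0.888: |R|=0.95311 <1
  x=-0.602: |R|=0.78456 <1
  x=-0.385: |R|=0.77311 <1
  x=-1.246: |R|=1.41002 >1
  x=-1.074: |R|=1.15637 >1
Interval (-0.9375, 0).

(-0.9375,0); λ=-7 ⇒ h* = (15/16)/7 = 0.1339.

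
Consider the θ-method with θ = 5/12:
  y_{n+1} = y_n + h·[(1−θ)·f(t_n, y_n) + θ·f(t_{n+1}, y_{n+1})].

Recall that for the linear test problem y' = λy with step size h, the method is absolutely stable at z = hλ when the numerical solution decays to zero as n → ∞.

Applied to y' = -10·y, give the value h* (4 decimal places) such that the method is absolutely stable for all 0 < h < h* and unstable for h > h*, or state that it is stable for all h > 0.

(-12.0000,0); λ=-10 ⇒ h* = (12)/10 = 1.2000.

Set f=λy, z=hλ:
  y_{n+1} = y_n + z·[7/12·y_n + 5/12·y_{n+1}] ⇒ (1 − 5/12z)y_{n+1} = (1 + 7/12z)y_n
  ⇒ R(z) = (1 + 7/12z)/(1 − 5/12z).

Solve |R(x)|<1 on ℝ⁻.
x=-0.94: |R|=0.3246
R=−1: 1+7/12x = −1+5/12x ⇒ -1/6x=2 ⇒ x=2/(-1/6)=-12.0000
Confirm numerically:
  x=-9.924: |R|=0.93262 <1
  x=-8.925: |R|=0.89139 <1
  x=-8.664: |R|=0.87939 <1
  x=-6.006: |R|=0.71478 <1
  x=-12.561: |R|=1.01500 >1
  x=-12.511: |R|=1.01371 >1
Stable set (-12.0000, 0).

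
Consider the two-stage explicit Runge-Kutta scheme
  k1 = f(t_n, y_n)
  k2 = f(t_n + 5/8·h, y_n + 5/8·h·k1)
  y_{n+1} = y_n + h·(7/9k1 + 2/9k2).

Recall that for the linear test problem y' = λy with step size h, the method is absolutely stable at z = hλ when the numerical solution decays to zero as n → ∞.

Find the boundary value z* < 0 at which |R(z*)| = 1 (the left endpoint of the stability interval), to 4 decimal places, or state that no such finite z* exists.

With y'=λy (z=hλ):
  k1=λy_n ⇒ h·k1=z·y_n;  k2=λ(1+5/8z)y_n ⇒ h·k2=z(1+5/8z)y_n
  y_{n+1}/y_n = 1 + 7/9z + 2/9z(1+5/8z) = 1 + z + 5/36z²
  Hence R(z) = 1 + z + 5/36z².

Solve |R(x)|<1 on ℝ⁻.
x=-1.25: |R|=0.0330
R=1: x+5/36x²=0 ⇒ x=−36/5=-7.2000; min R=1−1/(4·5/36)=-0.8000>−1
Confirm numerically:
  x=-6.435: |R|=0.31628 <1
  x=-6.035: |R|=0.02350 <1
  x=-5.071: |R|=0.49947 <1
  x=-7.786: |R|=1.63369 >1
  x=-7.418: |R|=1.22460 >1
Interval (-7.2000, 0).

left endpoint -7.2000.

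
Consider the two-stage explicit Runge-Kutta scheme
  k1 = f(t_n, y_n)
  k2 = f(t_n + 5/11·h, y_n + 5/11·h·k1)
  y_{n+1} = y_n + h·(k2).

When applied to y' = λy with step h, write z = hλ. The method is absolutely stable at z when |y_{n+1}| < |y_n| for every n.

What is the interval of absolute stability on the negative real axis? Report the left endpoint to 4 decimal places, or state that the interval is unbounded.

On y'=λy, z=hλ:
  k1=λy_n ⇒ h·k1=z·y_n;  k2=λ(1+5/11z)y_n ⇒ h·k2=z(1+5/11z)y_n
  y_{n+1}/y_n = 1 + z(1+5/11z) = 1 + z + 5/11z²
  ⇒ R(z) = 1 + z + 5/11z².

Need |R(x)|<1, x<0.
x=-1.61: |R|=0.5682
R=1: x+5/11x²=0 ⇒ x=−11/5=-2.2000; min R=1−1/(4·5/11)=0.4500>−1
Confirm numerically:
  x=-2.149: |R|=0.95018 <1
  x=-1.630: |R|=0.57768 <1
  x=-1.035: |R|=0.45192 <1
  x=-0.998: |R|=0.45473 <1
  x=-2.501: |R|=1.34218 >1
  x=-2.240: |R|=1.04073 >1
  x=-2.228: |R|=1.02836 >1
Stable set (-2.2000, 0).

z∈(-2.2000,0).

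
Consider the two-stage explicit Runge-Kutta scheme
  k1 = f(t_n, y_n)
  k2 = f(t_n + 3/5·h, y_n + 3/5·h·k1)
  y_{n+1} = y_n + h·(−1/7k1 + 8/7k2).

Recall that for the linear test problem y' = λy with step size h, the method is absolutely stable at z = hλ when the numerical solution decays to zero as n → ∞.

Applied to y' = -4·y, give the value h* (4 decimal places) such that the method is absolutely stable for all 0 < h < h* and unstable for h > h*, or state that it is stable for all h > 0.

On y'=λy, z=hλ:
  k1=λy_n ⇒ h·k1=z·y_n;  k2=λ(1+3/5z)y_n ⇒ h·k2=z(1+3/5z)y_n
  y_{n+1}/y_n = 1 − 1/7z + 8/7z(1+3/5z) = 1 + z + 24/35z²
  R(z) = 1 + z + 24/35z².

Find x<0 with |R(x)|<1.
x=-1.7: |R|=1.2817
R=1: x+24/35x²=0 ⇒ x=−35/24=-1.4583; min R=1−1/(4·24/35)=0.6354>−1
Confirm numerically:
  x=-1.402: |R|=0.94584 <1
  x=-1.143: |R|=0.75285 <1
  x=-0.896: |R|=0.65450 <1
  x=-0.692: |R|=0.63636 <1
  x=-1.734: |R|=1.32778 >1
  x=-1.704: |R|=1.28705 >1
  x=-1.628: |R|=1.18941 >1
So |R|<1 on (-1.4583, 0).

(-1.4583,0); λ=-4 ⇒ h* = (35/24)/4 = 0.3646.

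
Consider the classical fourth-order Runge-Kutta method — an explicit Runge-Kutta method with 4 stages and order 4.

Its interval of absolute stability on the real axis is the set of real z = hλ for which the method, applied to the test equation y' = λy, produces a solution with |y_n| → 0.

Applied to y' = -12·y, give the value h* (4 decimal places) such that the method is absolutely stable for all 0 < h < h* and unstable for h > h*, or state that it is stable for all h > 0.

Set f=λy, z=hλ:
  order 4, 4-stage ⇒ R(z)=1+z+z^2/2+z^3/6+z^4/24
  (e.g. R(-1.19)=0.32075, |R|=0.32075)

Find x<0 with |R(x)|<1.
x=-1.19: |R|=0.3207
|R(-2.8)|=1.0224 |R(-2.61)|=0.7663 |R(-1.74)|=0.2777
Bisect:
  x_lo=-3.4963 |R|=2.7189  x_hi=-0.2487 |R|=0.7798
  mid=-1.87250 |R|=0.29863 →hi
  mid=-2.68442 |R|=0.85826 →hi
  mid=-3.09037 |R|=1.56621 →lo
  mid=-2.88739 |R|=1.16517 →lo
  mid=-2.78591 |R|=1.00092 →lo
  mid=-2.73516 |R|=0.92701 →hi
  mid=-2.76053 |R|=0.96331 →hi
  mid=-2.77322 |R|=0.98195 →hi
  ...
  [-2.78531,-2.78511] ⇒ x*=-2.7853
Stable set (-2.7853, 0).

(-2.7853,0); λ=-12 ⇒ h* = 0.2321.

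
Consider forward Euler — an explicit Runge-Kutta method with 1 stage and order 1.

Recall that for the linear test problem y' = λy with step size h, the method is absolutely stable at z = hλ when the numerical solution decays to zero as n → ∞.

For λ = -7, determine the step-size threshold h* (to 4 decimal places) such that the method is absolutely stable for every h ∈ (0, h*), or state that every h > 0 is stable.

(-2.0000,0); λ=-7 ⇒ h* = 0.2857.

Test eqn y'=λy, z=hλ:
  order 1, 1-stage ⇒ R(z)=1+z
  (e.g. R(-0.35)=0.65000, |R|=0.65000)

Find x<0 with |R(x)|<1.
x=-0.35: |R|=0.6500
|R(-2.07)|=1.0700 |R(-1.54)|=0.5400 |R(-1.14)|=0.1400
Bisect:
  x_lo=-2.5138 |R|=1.5138  x_hi=-0.2696 |R|=0.7304
  mid=-1.39170 |R|=0.39170 →hi
  mid=-1.95277 |R|=0.95277 →hi
  mid=-2.23331 |R|=1.23331 →lo
  mid=-2.09304 |R|=1.09304 →lo
  mid=-2.02291 |R|=1.02291 →lo
  mid=-1.98784 |R|=0.98784 →hi
  mid=-2.00538 |R|=1.00538 →lo
  mid=-1.99661 |R|=0.99661 →hi
  mid=-2.00099 |R|=1.00099 →lo
  ...
  [-2.00003,-1.99990] ⇒ x*=-2.0000
Interval (-2.0000, 0).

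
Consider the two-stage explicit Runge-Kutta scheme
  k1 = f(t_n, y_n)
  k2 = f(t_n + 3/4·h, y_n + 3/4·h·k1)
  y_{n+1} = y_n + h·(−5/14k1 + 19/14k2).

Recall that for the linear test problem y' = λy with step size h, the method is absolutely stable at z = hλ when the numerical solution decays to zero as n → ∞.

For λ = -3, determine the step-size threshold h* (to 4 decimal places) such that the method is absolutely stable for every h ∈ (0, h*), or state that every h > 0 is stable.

(-0.9825,0); λ=-3 ⇒ h* = (56/57)/3 = 0.3275.

With y'=λy (z=hλ):
  k1=λy_n ⇒ h·k1=z·y_n;  k2=λ(1+3/4z)y_n ⇒ h·k2=z(1+3/4z)y_n
  y_{n+1}/y_n = 1 − 5/14z + 19/14z(1+3/4z) = 1 + z + 57/56z²
  so R(z) = 1 + z + 57/56z².

Solve |R(x)|<1 on ℝ⁻.
x=-1.1: |R|=1.1316
R=1: x+57/56x²=0 ⇒ x=−56/57=-0.9825; min R=1−1/(4·57/56)=0.7544>−1
Confirm numerically:
  x=-0.897: |R|=0.92198 <1
  x=-0.849: |R|=0.88467 <1
  x=-0.725: |R|=0.81001 <1
  x=-1.529: |R|=1.85059 >1
  x=-1.482: |R|=1.75354 >1
  x=-1.124: |R|=1.16194 >1
Stable set (-0.9825, 0).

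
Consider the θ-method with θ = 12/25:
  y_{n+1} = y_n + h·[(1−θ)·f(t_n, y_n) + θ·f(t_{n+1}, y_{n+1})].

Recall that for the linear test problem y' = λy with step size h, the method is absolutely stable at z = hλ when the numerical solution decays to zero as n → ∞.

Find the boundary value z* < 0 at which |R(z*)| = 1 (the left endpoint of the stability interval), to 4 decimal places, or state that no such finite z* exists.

Set f=λy, z=hλ:
  y_{n+1} = y_n + z·[13/25·y_n + 12/25·y_{n+1}] ⇒ (1 − 12/25z)y_{n+1} = (1 + 13/25z)y_n
  R(z) = (1 + 13/25z)/(1 − 12/25z).

Boundary: |R(x)|=1, x<0.
x=-1.32: |R|=0.1920
R=−1: 1+13/25x = −1+12/25x ⇒ -1/25x=2 ⇒ x=2/(-1/25)=-50.0000
Confirm numerically:
  x=-38.899: |R|=0.97743 <1
  x=-31.150: |R|=0.95273 <1
  x=-29.130: |R|=0.94428 <1
  x=-27.296: |R|=0.93560 <1
  x=-50.354: |R|=1.00056 >1
  x=-50.172: |R|=1.00027 >1
Stable set (-50.0000, 0).

left endpoint -50.0000.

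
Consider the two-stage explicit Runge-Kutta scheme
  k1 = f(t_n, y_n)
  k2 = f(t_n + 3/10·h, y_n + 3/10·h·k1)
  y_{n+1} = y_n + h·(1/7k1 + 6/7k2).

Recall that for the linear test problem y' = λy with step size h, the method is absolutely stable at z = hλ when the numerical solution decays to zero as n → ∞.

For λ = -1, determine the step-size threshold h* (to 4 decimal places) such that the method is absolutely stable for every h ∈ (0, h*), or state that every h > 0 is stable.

(-3.8889,0); λ=-1 ⇒ h* = (35/9)/1 = 3.8889.

Set f=λy, z=hλ:
  k1=λy_n ⇒ h·k1=z·y_n;  k2=λ(1+3/10z)y_n ⇒ h·k2=z(1+3/10z)y_n
  y_{n+1}/y_n = 1 + 1/7z + 6/7z(1+3/10z) = 1 + z + 9/35z²
  so R(z) = 1 + z + 9/35z².

Solve |R(x)|<1 on ℝ⁻.
x=-1.79: |R|=0.0339
R=1: x+9/35x²=0 ⇒ x=−35/9=-3.8889; min R=1−1/(4·9/35)=0.0278>−1
Confirm numerically:
  x=-2.432: |R|=0.08890 <1
  x=-1.922: |R|=0.02791 <1
  x=-1.785: |R|=0.03431 <1
  x=-4.284: |R|=1.43525 >1
  x=-4.060: |R|=1.17864 >1
Stable set (-3.8889, 0).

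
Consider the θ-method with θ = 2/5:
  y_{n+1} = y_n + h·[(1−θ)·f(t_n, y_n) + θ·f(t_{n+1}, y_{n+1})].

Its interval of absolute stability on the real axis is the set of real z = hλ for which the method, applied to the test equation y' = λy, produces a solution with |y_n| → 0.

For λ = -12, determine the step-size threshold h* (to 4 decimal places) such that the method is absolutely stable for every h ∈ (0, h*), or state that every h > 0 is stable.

(-10.0000,0); λ=-12 ⇒ h* = (10)/12 = 0.8333.

Set f=λy, z=hλ:
  y_{n+1} = y_n + z·[3/5·y_n + 2/5·y_{n+1}] ⇒ (1 − 2/5z)y_{n+1} = (1 + 3/5z)y_n
  Hence R(z) = (1 + 3/5z)/(1 − 2/5z).

Solve |R(x)|<1 on ℝ⁻.
x=-0.43: |R|=0.6331
R=−1: 1+3/5x = −1+2/5x ⇒ -1/5x=2 ⇒ x=2/(-1/5)=-10.0000
Confirm numerically:
  x=-8.826: |R|=0.94817 <1
  x=-7.681: |R|=0.88611 <1
  x=-5.301: |R|=0.69882 <1
  x=-10.225: |R|=1.00884 >1
  x=-10.197: |R|=1.00776 >1
So |R|<1 on (-10.0000, 0).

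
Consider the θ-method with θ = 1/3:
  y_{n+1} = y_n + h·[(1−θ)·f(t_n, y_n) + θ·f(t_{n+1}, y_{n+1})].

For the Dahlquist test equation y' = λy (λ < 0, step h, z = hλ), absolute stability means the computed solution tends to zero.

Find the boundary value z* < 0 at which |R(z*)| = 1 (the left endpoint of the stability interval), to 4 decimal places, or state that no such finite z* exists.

left endpoint -6.0000.

On y'=λy, z=hλ:
  y_{n+1} = y_n + z·[2/3·y_n + 1/3·y_{n+1}] ⇒ (1 − 1/3z)y_{n+1} = (1 + 2/3z)y_n
  Hence R(z) = (1 + 2/3z)/(1 − 1/3z).

Need |R(x)|<1, x<0.
x=-1.77: |R|=0.1132
R=−1: 1+2/3x = −1+1/3x ⇒ -1/3x=2 ⇒ x=2/(-1/3)=-6.0000
Confirm numerically:
  x=-5.371: |R|=0.92486 <1
  x=-5.018: |R|=0.87753 <1
  x=-4.292: |R|=0.76577 <1
  x=-3.975: |R|=0.70968 <1
  x=-6.567: |R|=1.05927 >1
  x=-6.360: |R|=1.03846 >1
So |R|<1 on (-6.0000, 0).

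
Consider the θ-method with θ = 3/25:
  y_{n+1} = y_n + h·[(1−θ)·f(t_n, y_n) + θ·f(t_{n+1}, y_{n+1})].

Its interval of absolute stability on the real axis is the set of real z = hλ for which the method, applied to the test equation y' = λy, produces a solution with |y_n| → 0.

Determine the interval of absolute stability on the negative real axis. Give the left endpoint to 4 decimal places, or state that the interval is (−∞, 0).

(-2.6316, 0).

On y'=λy, z=hλ:
  y_{n+1} = y_n + z·[22/25·y_n + 3/25·y_{n+1}] ⇒ (1 − 3/25z)y_{n+1} = (1 + 22/25z)y_n
  R(z) = (1 + 22/25z)/(1 − 3/25z).

Find x<0 with |R(x)|<1.
x=-1.8: |R|=0.4803
R=−1: 1+22/25x = −1+3/25x ⇒ -19/25x=2 ⇒ x=2/(-19/25)=-2.6316
Confirm numerically:
  x=-2.427: |R|=0.87959 <1
  x=-1.993: |R|=0.60835 <1
  x=-1.689: |R|=0.40436 <1
  x=-3.167: |R|=1.29486 >1
  x=-2.815: |R|=1.10420 >1
Stable set (-2.6316, 0).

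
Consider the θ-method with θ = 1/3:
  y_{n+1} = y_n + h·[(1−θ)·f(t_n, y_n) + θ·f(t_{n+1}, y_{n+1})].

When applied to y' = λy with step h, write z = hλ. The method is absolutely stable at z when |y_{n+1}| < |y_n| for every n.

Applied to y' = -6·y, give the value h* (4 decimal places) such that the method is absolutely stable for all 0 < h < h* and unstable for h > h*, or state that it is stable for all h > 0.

Set f=λy, z=hλ:
  y_{n+1} = y_n + z·[2/3·y_n + 1/3·y_{n+1}] ⇒ (1 − 1/3z)y_{n+1} = (1 + 2/3z)y_n
  Hence R(z) = (1 + 2/3z)/(1 − 1/3z).

Need |R(x)|<1, x<0.
x=-1.39: |R|=0.0501
R=−1: 1+2/3x = −1+1/3x ⇒ -1/3x=2 ⇒ x=2/(-1/3)=-6.0000
Confirm numerically:
  x=-5.661: |R|=0.96086 <1
  x=-5.562: |R|=0.94884 <1
  x=-4.082: |R|=0.72917 <1
  x=-6.535: |R|=1.05611 >1
  x=-6.260: |R|=1.02808 >1
  x=-6.236: |R|=1.02555 >1
Interval (-6.0000, 0).

(-6.0000,0); λ=-6 ⇒ h* = (6)/6 = 1.0000.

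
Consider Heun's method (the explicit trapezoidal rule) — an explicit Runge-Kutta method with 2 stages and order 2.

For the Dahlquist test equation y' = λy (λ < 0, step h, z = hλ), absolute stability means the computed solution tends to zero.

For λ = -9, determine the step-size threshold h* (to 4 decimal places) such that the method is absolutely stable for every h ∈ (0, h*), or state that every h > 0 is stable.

(-2.0000,0); λ=-9 ⇒ h* = 0.2222.

On y'=λy, z=hλ:
  order 2, 2-stage ⇒ R(z)=1+z+z^2/2
  (e.g. R(-1.07)=0.50245, |R|=0.50245)

Find x<0 with |R(x)|<1.
x=-1.07: |R|=0.5025
|R(-2.2)|=1.2200 |R(-1.78)|=0.8042 |R(-1.43)|=0.5924
Bisect:
  x_lo=-2.8852 |R|=2.2771  x_hi=-0.3986 |R|=0.6809
  mid=-1.64191 |R|=0.70603 →hi
  mid=-2.26358 |R|=1.29832 →lo
  mid=-1.95275 |R|=0.95386 →hi
  mid=-2.10816 |R|=1.11401 →lo
  mid=-2.03045 |R|=1.03092 →lo
  mid=-1.99160 |R|=0.99163 →hi
  mid=-2.01103 |R|=1.01109 →lo
  mid=-2.00131 |R|=1.00131 →lo
  mid=-1.99646 |R|=0.99646 →hi
  ...
  [-2.00010,-1.99995] ⇒ x*=-2.0000
So |R|<1 on (-2.0000, 0).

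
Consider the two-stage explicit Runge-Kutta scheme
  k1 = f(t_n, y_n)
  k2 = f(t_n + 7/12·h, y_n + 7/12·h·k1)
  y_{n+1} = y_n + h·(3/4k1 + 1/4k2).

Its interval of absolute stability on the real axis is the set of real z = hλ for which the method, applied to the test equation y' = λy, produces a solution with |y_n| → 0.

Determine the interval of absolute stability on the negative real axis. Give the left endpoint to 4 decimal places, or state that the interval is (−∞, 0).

z∈(-6.8571,0).

Set f=λy, z=hλ:
  k1=λy_n ⇒ h·k1=z·y_n;  k2=λ(1+7/12z)y_n ⇒ h·k2=z(1+7/12z)y_n
  y_{n+1}/y_n = 1 + 3/4z + 1/4z(1+7/12z) = 1 + z + 7/48z²
  so R(z) = 1 + z + 7/48z².

Boundary: |R(x)|=1, x<0.
x=-1.75: |R|=0.3034
R=1: x+7/48x²=0 ⇒ x=−48/7=-6.8571; min R=1−1/(4·7/48)=-0.7143>−1
Confirm numerically:
  x=-6.832: |R|=0.97495 <1
  x=-3.719: |R|=0.70198 <1
  x=-2.934: |R|=0.67861 <1
  x=-7.161: |R|=1.31732 >1
  x=-7.058: |R|=1.20674 >1
So |R|<1 on (-6.8571, 0).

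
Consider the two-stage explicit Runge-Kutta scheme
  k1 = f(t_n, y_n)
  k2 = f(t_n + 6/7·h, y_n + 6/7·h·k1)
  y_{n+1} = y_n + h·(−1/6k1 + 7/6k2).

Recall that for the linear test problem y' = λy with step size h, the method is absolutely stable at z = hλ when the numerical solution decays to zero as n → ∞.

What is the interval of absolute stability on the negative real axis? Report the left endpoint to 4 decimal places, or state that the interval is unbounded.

z∈(-1.0000,0).

Set f=λy, z=hλ:
  k1=λy_n ⇒ h·k1=z·y_n;  k2=λ(1+6/7z)y_n ⇒ h·k2=z(1+6/7z)y_n
  y_{n+1}/y_n = 1 − 1/6z + 7/6z(1+6/7z) = 1 + z + z²
  Hence R(z) = 1 + z + z².

Solve |R(x)|<1 on ℝ⁻.
x=-1.28: |R|=1.3584
R=1: x+1x²=0 ⇒ x=−1=-1.0000; min R=1−1/(4·1)=0.7500>−1
Confirm numerically:
  x=-0.855: |R|=0.87602 <1
  x=-0.749: |R|=0.81200 <1
  x=-0.554: |R|=0.75292 <1
  x=-0.520: |R|=0.75040 <1
  x=-1.427: |R|=1.60933 >1
  x=-1.261: |R|=1.32912 >1
So |R|<1 on (-1.0000, 0).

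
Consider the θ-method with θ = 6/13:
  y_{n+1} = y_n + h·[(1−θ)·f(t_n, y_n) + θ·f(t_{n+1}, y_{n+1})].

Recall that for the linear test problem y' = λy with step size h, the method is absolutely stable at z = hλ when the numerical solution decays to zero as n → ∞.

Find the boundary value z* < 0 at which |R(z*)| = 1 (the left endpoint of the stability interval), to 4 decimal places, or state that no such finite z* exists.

On y'=λy, z=hλ:
  y_{n+1} = y_n + z·[7/13·y_n + 6/13·y_{n+1}] ⇒ (1 − 6/13z)y_{n+1} = (1 + 7/13z)y_n
  ⇒ R(z) = (1 + 7/13z)/(1 − 6/13z).

Solve |R(x)|<1 on ℝ⁻.
x=-1.3: |R|=0.1875
R=−1: 1+7/13x = −1+6/13x ⇒ -1/13x=2 ⇒ x=2/(-1/13)=-26.0000
Confirm numerically:
  x=-22.580: |R|=0.97697 <1
  x=-16.214: |R|=0.91127 <1
  x=-15.172: |R|=0.89592 <1
  x=-13.404: |R|=0.86517 <1
  x=-26.530: |R|=1.00308 >1
  x=-26.379: |R|=1.00221 >1
So |R|<1 on (-26.0000, 0).

left endpoint -26.0000.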